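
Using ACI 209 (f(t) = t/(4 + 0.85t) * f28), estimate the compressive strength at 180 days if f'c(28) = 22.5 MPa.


f(180) = 180 / (4 + 0.85 * 180) * 22.5
= 180 / 157.0 * 22.5
= 25.8 MPa

25.8


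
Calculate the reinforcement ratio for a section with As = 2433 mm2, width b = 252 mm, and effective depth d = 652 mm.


rho = As / (b * d)
= 2433 / (252 * 652)
= 0.0148

0.0148


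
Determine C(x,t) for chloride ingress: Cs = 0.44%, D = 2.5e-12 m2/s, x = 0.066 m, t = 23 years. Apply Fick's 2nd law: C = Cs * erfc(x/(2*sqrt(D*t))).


t_seconds = 23 * 365.25 * 24 * 3600 = 725824800.0 s
arg = 0.066 / (2 * sqrt(2.5e-12 * 725824800.0))
= 0.7747
erfc(0.7747) = 0.2733
C = 0.44 * 0.2733 = 0.1202%

0.1202


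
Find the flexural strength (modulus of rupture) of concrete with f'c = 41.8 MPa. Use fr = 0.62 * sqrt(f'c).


fr = 0.62 * sqrt(41.8)
= 4.008 MPa

4.008


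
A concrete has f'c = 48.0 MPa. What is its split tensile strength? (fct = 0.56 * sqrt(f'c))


fct = 0.56 * sqrt(48.0)
= 0.56 * 6.928
= 3.88 MPa

3.88


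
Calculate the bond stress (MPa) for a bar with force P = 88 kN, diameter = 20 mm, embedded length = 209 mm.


u = P / (pi * db * ld)
= 88 * 1000 / (pi * 20 * 209)
= 6.701 MPa

6.701


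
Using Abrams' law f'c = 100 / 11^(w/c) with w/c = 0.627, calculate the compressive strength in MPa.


f'c = 100 / 11^0.627
= 100 / 4.497
= 22.24 MPa

22.24


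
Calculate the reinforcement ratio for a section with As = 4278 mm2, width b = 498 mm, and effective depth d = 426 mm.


rho = As / (b * d)
= 4278 / (498 * 426)
= 0.0202

0.0202


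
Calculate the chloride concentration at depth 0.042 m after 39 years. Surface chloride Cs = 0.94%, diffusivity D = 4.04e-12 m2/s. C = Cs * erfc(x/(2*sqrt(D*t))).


t_seconds = 39 * 365.25 * 24 * 3600 = 1230746400.0 s
arg = 0.042 / (2 * sqrt(4.04e-12 * 1230746400.0))
= 0.2978
erfc(0.2978) = 0.6736
C = 0.94 * 0.6736 = 0.6332%

0.6332


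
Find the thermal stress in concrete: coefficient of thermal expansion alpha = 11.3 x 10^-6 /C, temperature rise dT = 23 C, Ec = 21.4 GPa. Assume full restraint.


sigma = alpha * dT * Ec
= 11.3e-6 * 23 * 21.4 * 1000
= 5.562 MPa

5.562


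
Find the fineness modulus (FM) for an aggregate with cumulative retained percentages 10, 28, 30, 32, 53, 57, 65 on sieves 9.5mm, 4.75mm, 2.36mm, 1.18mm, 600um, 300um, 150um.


FM = sum(cumulative % retained) / 100
= 275 / 100
= 2.75

2.75


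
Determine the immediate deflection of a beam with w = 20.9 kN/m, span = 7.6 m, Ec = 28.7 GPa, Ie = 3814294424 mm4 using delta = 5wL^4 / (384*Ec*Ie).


Convert: L = 7.6 m = 7600 mm, Ec = 28.7 GPa = 28700 MPa
delta = 5 * 20.9 * 7600^4 / (384 * 28700 * 3814294424)
= 8.29 mm

8.29


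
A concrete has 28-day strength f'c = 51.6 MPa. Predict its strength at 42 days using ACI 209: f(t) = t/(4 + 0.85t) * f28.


f(42) = 42 / (4 + 0.85 * 42) * 51.6
= 42 / 39.7 * 51.6
= 54.59 MPa

54.59


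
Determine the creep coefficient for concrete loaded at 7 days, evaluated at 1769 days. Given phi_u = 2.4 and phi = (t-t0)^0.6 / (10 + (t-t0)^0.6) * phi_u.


dt = 1769 - 7 = 1762
phi = 1762^0.6 / (10 + 1762^0.6) * 2.4
= 2.157

2.157


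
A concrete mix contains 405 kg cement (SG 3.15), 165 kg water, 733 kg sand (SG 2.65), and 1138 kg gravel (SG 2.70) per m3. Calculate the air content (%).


Vol cement = 405 / (3.15 * 1000) = 0.128571 m3
Vol water = 165 / 1000 = 0.165 m3
Vol sand = 733 / (2.65 * 1000) = 0.276604 m3
Vol gravel = 1138 / (2.70 * 1000) = 0.421481 m3
Total solid + water volume = 0.991657 m3
Air = (1 - 0.991657) * 100 = 0.83%

0.83


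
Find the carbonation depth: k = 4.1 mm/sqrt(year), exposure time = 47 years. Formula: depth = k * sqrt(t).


depth = k * sqrt(t)
= 4.1 * sqrt(47)
= 28.11 mm

28.11


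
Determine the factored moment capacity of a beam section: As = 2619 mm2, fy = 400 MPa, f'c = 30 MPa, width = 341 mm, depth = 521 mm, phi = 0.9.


a = As * fy / (0.85 * f'c * b)
= 2619 * 400 / (0.85 * 30 * 341)
= 120.4761 mm
Mn = As * fy * (d - a/2) / 10^6
= 482.6942 kN-m
phi*Mn = 0.9 * 482.6942 = 434.42 kN-m

434.42


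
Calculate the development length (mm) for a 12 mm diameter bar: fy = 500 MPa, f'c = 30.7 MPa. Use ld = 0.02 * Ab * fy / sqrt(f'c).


Ab = pi * 12^2 / 4 = 113.097 mm2
ld = 0.02 * 113.097 * 500 / sqrt(30.7)
= 204.1 mm

204.1


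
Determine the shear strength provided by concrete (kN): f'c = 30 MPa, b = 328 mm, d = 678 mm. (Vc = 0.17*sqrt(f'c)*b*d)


Vc = 0.17 * sqrt(30) * 328 * 678 / 1000
= 207.07 kN

207.07


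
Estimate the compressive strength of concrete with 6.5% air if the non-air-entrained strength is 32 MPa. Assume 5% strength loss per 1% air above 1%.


Strength loss = (6.5 - 1) * 5 = 27.5%
f'c = 32 * (1 - 27.5/100)
= 23.2 MPa

23.2


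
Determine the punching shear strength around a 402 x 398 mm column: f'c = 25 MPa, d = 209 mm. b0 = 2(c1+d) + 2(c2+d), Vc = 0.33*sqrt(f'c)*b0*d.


b0 = 2*(402 + 209) + 2*(398 + 209) = 2436 mm
Vc = 0.33 * sqrt(25) * 2436 * 209 / 1000
= 840.05 kN

840.05


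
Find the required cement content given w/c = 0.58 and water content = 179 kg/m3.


Cement = water / (w/c)
= 179 / 0.58
= 308.6 kg/m3

308.6


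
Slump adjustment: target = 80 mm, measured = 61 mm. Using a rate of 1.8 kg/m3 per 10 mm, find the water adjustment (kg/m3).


Difference = 80 - 61 = 19 mm
Water adjustment = 19 * 1.8 / 10 = 3.4 kg/m3

3.4


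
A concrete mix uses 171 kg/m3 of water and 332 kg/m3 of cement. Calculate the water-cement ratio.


w/c = water / cement
w/c = 171 / 332 = 0.515

0.515


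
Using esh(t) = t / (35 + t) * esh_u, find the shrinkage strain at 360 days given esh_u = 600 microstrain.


esh(360) = 360 / (35 + 360) * 600
= 360 / 395 * 600
= 546.8 microstrain

546.8


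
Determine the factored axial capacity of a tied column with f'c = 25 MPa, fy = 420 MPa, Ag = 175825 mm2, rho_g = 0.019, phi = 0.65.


Ast = rho * Ag = 0.019 * 175825 = 3340.675 mm2
phi*Pn = 0.65 * 0.80 * (0.85 * 25 * (175825 - 3340.675) + 420 * 3340.675) / 1000
= 2635.56 kN

2635.56


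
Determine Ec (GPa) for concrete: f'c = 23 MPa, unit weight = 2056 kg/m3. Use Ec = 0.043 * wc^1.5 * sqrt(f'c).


Ec = 0.043 * 2056^1.5 * sqrt(23) / 1000
= 19.23 GPa

19.23


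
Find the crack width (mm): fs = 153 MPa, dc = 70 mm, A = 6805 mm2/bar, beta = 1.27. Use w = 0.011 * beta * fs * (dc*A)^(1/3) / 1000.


w = 0.011 * beta * fs * (dc * A)^(1/3) / 1000
= 0.011 * 1.27 * 153 * (70 * 6805)^(1/3) / 1000
= 0.167 mm

0.167


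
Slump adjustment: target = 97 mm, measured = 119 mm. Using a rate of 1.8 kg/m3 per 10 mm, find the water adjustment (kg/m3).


Difference = 97 - 119 = -22 mm
Water adjustment = -22 * 1.8 / 10 = -4.0 kg/m3

-4.0


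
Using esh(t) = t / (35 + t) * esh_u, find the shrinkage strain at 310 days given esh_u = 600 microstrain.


esh(310) = 310 / (35 + 310) * 600
= 310 / 345 * 600
= 539.1 microstrain

539.1


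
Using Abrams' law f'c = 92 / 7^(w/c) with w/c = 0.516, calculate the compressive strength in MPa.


f'c = 92 / 7^0.516
= 92 / 2.729
= 33.71 MPa

33.71


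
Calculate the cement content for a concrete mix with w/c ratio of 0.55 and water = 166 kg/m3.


Cement = water / (w/c)
= 166 / 0.55
= 301.8 kg/m3

301.8


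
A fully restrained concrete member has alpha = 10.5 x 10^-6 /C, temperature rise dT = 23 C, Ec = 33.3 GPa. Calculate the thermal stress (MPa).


sigma = alpha * dT * Ec
= 10.5e-6 * 23 * 33.3 * 1000
= 8.042 MPa

8.042


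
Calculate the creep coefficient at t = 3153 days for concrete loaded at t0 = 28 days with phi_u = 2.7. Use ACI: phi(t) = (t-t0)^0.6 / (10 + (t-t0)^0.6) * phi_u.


dt = 3153 - 28 = 3125
phi = 3125^0.6 / (10 + 3125^0.6) * 2.7
= 2.5

2.5


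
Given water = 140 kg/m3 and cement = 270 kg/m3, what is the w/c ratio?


w/c = water / cement
w/c = 140 / 270 = 0.519

0.519


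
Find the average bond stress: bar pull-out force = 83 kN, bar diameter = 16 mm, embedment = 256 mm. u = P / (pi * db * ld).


u = P / (pi * db * ld)
= 83 * 1000 / (pi * 16 * 256)
= 6.45 MPa

6.45


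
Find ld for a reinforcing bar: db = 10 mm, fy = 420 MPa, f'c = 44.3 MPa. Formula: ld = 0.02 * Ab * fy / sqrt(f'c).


Ab = pi * 10^2 / 4 = 78.54 mm2
ld = 0.02 * 78.54 * 420 / sqrt(44.3)
= 99.1 mm

99.1


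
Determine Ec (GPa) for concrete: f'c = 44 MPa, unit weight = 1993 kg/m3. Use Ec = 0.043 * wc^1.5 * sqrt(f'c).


Ec = 0.043 * 1993^1.5 * sqrt(44) / 1000
= 25.38 GPa

25.38


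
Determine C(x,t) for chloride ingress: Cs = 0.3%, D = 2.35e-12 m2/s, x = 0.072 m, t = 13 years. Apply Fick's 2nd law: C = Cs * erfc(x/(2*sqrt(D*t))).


t_seconds = 13 * 365.25 * 24 * 3600 = 410248800.0 s
arg = 0.072 / (2 * sqrt(2.35e-12 * 410248800.0))
= 1.1594
erfc(1.1594) = 0.1011
C = 0.3 * 0.1011 = 0.0303%

0.0303


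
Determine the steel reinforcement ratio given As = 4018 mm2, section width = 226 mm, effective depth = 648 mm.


rho = As / (b * d)
= 4018 / (226 * 648)
= 0.0274

0.0274


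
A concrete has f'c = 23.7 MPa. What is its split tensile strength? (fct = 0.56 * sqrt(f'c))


fct = 0.56 * sqrt(23.7)
= 0.56 * 4.868
= 2.726 MPa

2.726


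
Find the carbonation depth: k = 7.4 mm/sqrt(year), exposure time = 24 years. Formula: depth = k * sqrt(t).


depth = k * sqrt(t)
= 7.4 * sqrt(24)
= 36.25 mm

36.25


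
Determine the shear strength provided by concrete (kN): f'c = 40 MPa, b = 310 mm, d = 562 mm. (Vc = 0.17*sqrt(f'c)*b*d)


Vc = 0.17 * sqrt(40) * 310 * 562 / 1000
= 187.32 kN

187.32


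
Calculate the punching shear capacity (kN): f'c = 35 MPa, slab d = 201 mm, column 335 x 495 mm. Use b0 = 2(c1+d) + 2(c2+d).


b0 = 2*(335 + 201) + 2*(495 + 201) = 2464 mm
Vc = 0.33 * sqrt(35) * 2464 * 201 / 1000
= 966.91 kN

966.91


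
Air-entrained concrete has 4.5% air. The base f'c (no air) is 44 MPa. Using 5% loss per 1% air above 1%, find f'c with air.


Strength loss = (4.5 - 1) * 5 = 17.5%
f'c = 44 * (1 - 17.5/100)
= 36.3 MPa

36.3


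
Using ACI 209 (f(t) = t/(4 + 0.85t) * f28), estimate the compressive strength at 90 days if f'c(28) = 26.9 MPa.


f(90) = 90 / (4 + 0.85 * 90) * 26.9
= 90 / 80.5 * 26.9
= 30.07 MPa

30.07


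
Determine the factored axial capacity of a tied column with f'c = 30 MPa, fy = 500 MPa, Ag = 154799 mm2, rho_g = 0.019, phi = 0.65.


Ast = rho * Ag = 0.019 * 154799 = 2941.181 mm2
phi*Pn = 0.65 * 0.80 * (0.85 * 30 * (154799 - 2941.181) + 500 * 2941.181) / 1000
= 2778.34 kN

2778.34


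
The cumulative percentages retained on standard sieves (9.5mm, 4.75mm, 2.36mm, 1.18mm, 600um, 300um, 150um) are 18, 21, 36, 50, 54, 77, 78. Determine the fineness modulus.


FM = sum(cumulative % retained) / 100
= 334 / 100
= 3.34

3.34


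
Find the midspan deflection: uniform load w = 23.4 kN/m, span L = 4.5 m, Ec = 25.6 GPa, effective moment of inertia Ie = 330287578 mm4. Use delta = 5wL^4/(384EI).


Convert: L = 4.5 m = 4500 mm, Ec = 25.6 GPa = 25600 MPa
delta = 5 * 23.4 * 4500^4 / (384 * 25600 * 330287578)
= 14.78 mm

14.78


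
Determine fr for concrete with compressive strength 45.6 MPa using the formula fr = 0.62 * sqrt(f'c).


fr = 0.62 * sqrt(45.6)
= 4.187 MPa

4.187


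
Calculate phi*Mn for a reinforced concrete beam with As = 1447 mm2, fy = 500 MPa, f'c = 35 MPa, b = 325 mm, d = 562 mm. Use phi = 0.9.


a = As * fy / (0.85 * f'c * b)
= 1447 * 500 / (0.85 * 35 * 325)
= 74.8287 mm
Mn = As * fy * (d - a/2) / 10^6
= 379.5377 kN-m
phi*Mn = 0.9 * 379.5377 = 341.58 kN-m

341.58


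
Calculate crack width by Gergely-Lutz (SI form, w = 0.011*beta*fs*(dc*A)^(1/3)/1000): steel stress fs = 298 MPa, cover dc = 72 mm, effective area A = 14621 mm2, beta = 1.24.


w = 0.011 * beta * fs * (dc * A)^(1/3) / 1000
= 0.011 * 1.24 * 298 * (72 * 14621)^(1/3) / 1000
= 0.413 mm

0.413


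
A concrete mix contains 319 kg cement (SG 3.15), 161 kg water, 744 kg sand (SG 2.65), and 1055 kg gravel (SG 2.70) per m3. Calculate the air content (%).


Vol cement = 319 / (3.15 * 1000) = 0.10127 m3
Vol water = 161 / 1000 = 0.161 m3
Vol sand = 744 / (2.65 * 1000) = 0.280755 m3
Vol gravel = 1055 / (2.70 * 1000) = 0.390741 m3
Total solid + water volume = 0.933765 m3
Air = (1 - 0.933765) * 100 = 6.62%

6.62


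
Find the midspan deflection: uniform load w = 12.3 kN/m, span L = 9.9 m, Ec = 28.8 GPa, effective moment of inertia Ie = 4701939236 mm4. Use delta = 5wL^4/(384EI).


Convert: L = 9.9 m = 9900 mm, Ec = 28.8 GPa = 28800 MPa
delta = 5 * 12.3 * 9900^4 / (384 * 28800 * 4701939236)
= 11.36 mm

11.36


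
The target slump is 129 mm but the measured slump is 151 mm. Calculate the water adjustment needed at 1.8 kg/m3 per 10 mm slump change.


Difference = 129 - 151 = -22 mm
Water adjustment = -22 * 1.8 / 10 = -4.0 kg/m3

-4.0


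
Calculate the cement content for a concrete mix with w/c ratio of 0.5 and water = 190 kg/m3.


Cement = water / (w/c)
= 190 / 0.5
= 380.0 kg/m3

380.0


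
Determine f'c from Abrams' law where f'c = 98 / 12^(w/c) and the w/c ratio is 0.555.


f'c = 98 / 12^0.555
= 98 / 3.971
= 24.68 MPa

24.68


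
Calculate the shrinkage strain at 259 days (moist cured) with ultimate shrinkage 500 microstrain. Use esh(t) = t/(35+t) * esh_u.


esh(259) = 259 / (35 + 259) * 500
= 259 / 294 * 500
= 440.5 microstrain

440.5


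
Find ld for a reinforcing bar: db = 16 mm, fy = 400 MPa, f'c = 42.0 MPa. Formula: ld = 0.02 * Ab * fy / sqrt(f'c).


Ab = pi * 16^2 / 4 = 201.062 mm2
ld = 0.02 * 201.062 * 400 / sqrt(42.0)
= 248.2 mm

248.2


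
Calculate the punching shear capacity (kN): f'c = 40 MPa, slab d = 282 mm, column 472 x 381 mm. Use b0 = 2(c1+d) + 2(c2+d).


b0 = 2*(472 + 282) + 2*(381 + 282) = 2834 mm
Vc = 0.33 * sqrt(40) * 2834 * 282 / 1000
= 1667.99 kN

1667.99


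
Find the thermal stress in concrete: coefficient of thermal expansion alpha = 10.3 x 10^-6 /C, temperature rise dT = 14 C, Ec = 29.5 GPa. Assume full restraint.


sigma = alpha * dT * Ec
= 10.3e-6 * 14 * 29.5 * 1000
= 4.254 MPa

4.254


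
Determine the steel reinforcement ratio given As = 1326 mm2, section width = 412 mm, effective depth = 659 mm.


rho = As / (b * d)
= 1326 / (412 * 659)
= 0.0049

0.0049


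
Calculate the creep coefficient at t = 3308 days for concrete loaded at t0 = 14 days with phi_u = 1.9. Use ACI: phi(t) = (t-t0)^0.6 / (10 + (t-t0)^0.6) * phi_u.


dt = 3308 - 14 = 3294
phi = 3294^0.6 / (10 + 3294^0.6) * 1.9
= 1.763

1.763


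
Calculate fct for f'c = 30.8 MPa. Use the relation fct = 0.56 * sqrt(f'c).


fct = 0.56 * sqrt(30.8)
= 0.56 * 5.55
= 3.108 MPa

3.108


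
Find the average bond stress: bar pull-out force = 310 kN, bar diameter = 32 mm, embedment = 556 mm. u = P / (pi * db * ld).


u = P / (pi * db * ld)
= 310 * 1000 / (pi * 32 * 556)
= 5.546 MPa

5.546


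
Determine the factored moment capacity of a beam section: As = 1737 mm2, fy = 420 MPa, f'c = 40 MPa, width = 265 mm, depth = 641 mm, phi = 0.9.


a = As * fy / (0.85 * f'c * b)
= 1737 * 420 / (0.85 * 40 * 265)
= 80.97 mm
Mn = As * fy * (d - a/2) / 10^6
= 438.0997 kN-m
phi*Mn = 0.9 * 438.0997 = 394.29 kN-m

394.29


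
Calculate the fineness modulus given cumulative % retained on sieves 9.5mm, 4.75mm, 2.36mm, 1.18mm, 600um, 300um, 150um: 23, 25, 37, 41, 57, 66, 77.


FM = sum(cumulative % retained) / 100
= 326 / 100
= 3.26

3.26


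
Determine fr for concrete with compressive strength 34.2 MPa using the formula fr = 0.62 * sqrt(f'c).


fr = 0.62 * sqrt(34.2)
= 3.626 MPa

3.626


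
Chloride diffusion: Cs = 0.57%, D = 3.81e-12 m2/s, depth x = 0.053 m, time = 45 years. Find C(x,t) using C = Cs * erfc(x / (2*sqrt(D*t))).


t_seconds = 45 * 365.25 * 24 * 3600 = 1420092000.0 s
arg = 0.053 / (2 * sqrt(3.81e-12 * 1420092000.0))
= 0.3603
erfc(0.3603) = 0.6104
C = 0.57 * 0.6104 = 0.3479%

0.3479


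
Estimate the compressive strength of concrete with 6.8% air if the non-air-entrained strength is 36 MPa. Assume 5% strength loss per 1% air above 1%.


Strength loss = (6.8 - 1) * 5 = 29.0%
f'c = 36 * (1 - 29.0/100)
= 25.56 MPa

25.56


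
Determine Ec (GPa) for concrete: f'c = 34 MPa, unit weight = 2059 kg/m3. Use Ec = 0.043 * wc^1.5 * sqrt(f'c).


Ec = 0.043 * 2059^1.5 * sqrt(34) / 1000
= 23.43 GPa

23.43


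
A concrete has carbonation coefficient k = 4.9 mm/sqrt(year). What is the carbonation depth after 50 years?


depth = k * sqrt(t)
= 4.9 * sqrt(50)
= 34.65 mm

34.65


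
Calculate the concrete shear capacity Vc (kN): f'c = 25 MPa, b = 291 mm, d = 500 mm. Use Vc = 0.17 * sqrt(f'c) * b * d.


Vc = 0.17 * sqrt(25) * 291 * 500 / 1000
= 123.68 kN

123.68


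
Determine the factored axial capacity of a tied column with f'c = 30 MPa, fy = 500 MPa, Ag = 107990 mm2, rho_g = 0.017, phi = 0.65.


Ast = rho * Ag = 0.017 * 107990 = 1835.83 mm2
phi*Pn = 0.65 * 0.80 * (0.85 * 30 * (107990 - 1835.83) + 500 * 1835.83) / 1000
= 1884.92 kN

1884.92


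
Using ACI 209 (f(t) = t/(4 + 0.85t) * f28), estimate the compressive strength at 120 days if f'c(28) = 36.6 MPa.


f(120) = 120 / (4 + 0.85 * 120) * 36.6
= 120 / 106.0 * 36.6
= 41.43 MPa

41.43


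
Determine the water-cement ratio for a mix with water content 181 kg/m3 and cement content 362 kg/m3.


w/c = water / cement
w/c = 181 / 362 = 0.5

0.5


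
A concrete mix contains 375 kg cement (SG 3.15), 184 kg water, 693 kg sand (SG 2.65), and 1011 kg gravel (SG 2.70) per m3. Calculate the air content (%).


Vol cement = 375 / (3.15 * 1000) = 0.119048 m3
Vol water = 184 / 1000 = 0.184 m3
Vol sand = 693 / (2.65 * 1000) = 0.261509 m3
Vol gravel = 1011 / (2.70 * 1000) = 0.374444 m3
Total solid + water volume = 0.939001 m3
Air = (1 - 0.939001) * 100 = 6.1%

6.1


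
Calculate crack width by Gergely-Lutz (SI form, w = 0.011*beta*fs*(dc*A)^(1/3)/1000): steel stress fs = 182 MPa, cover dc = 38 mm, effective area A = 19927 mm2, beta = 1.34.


w = 0.011 * beta * fs * (dc * A)^(1/3) / 1000
= 0.011 * 1.34 * 182 * (38 * 19927)^(1/3) / 1000
= 0.245 mm

0.245


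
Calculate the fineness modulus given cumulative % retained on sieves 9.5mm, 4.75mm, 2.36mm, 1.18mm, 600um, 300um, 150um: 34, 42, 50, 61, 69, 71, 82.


FM = sum(cumulative % retained) / 100
= 409 / 100
= 4.09

4.09


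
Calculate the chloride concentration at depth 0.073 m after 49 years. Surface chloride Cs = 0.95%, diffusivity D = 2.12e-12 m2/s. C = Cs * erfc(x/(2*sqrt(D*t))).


t_seconds = 49 * 365.25 * 24 * 3600 = 1546322400.0 s
arg = 0.073 / (2 * sqrt(2.12e-12 * 1546322400.0))
= 0.6375
erfc(0.6375) = 0.3673
C = 0.95 * 0.3673 = 0.3489%

0.3489


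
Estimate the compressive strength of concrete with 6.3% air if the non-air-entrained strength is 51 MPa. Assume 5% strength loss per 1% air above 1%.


Strength loss = (6.3 - 1) * 5 = 26.5%
f'c = 51 * (1 - 26.5/100)
= 37.48 MPa

37.48


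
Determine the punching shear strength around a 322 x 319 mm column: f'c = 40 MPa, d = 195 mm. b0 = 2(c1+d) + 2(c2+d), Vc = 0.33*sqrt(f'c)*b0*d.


b0 = 2*(322 + 195) + 2*(319 + 195) = 2062 mm
Vc = 0.33 * sqrt(40) * 2062 * 195 / 1000
= 839.2 kN

839.2


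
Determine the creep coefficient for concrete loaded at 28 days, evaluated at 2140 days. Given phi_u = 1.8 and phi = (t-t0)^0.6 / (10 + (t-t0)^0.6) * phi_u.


dt = 2140 - 28 = 2112
phi = 2112^0.6 / (10 + 2112^0.6) * 1.8
= 1.635

1.635


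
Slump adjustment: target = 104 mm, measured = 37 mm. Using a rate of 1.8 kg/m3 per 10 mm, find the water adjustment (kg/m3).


Difference = 104 - 37 = 67 mm
Water adjustment = 67 * 1.8 / 10 = 12.1 kg/m3

12.1


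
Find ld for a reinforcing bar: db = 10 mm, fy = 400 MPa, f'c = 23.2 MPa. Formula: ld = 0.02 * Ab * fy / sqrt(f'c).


Ab = pi * 10^2 / 4 = 78.54 mm2
ld = 0.02 * 78.54 * 400 / sqrt(23.2)
= 130.4 mm

130.4


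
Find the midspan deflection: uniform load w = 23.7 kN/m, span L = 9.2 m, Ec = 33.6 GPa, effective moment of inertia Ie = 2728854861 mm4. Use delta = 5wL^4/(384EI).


Convert: L = 9.2 m = 9200 mm, Ec = 33.6 GPa = 33600 MPa
delta = 5 * 23.7 * 9200^4 / (384 * 33600 * 2728854861)
= 24.11 mm

24.11


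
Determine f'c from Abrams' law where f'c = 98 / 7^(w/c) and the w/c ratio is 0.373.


f'c = 98 / 7^0.373
= 98 / 2.066
= 47.42 MPa

47.42


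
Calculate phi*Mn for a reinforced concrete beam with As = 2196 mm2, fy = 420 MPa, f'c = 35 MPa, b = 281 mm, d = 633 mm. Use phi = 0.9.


a = As * fy / (0.85 * f'c * b)
= 2196 * 420 / (0.85 * 35 * 281)
= 110.3287 mm
Mn = As * fy * (d - a/2) / 10^6
= 532.9494 kN-m
phi*Mn = 0.9 * 532.9494 = 479.65 kN-m

479.65


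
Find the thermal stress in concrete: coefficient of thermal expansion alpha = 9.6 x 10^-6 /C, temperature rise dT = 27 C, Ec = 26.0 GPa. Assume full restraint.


sigma = alpha * dT * Ec
= 9.6e-6 * 27 * 26.0 * 1000
= 6.739 MPa

6.739


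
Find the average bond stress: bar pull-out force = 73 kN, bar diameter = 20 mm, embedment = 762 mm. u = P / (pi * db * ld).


u = P / (pi * db * ld)
= 73 * 1000 / (pi * 20 * 762)
= 1.525 MPa

1.525


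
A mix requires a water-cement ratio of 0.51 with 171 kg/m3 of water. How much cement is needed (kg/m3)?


Cement = water / (w/c)
= 171 / 0.51
= 335.3 kg/m3

335.3


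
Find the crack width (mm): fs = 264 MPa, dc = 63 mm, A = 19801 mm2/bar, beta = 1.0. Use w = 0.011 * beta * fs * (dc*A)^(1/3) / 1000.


w = 0.011 * beta * fs * (dc * A)^(1/3) / 1000
= 0.011 * 1.0 * 264 * (63 * 19801)^(1/3) / 1000
= 0.313 mm

0.313


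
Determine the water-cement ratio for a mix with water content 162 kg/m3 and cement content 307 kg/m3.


w/c = water / cement
w/c = 162 / 307 = 0.528

0.528


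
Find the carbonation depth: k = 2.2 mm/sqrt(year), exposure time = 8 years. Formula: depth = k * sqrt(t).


depth = k * sqrt(t)
= 2.2 * sqrt(8)
= 6.22 mm

6.22


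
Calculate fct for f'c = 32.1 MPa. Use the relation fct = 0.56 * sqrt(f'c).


fct = 0.56 * sqrt(32.1)
= 0.56 * 5.666
= 3.173 MPa

3.173


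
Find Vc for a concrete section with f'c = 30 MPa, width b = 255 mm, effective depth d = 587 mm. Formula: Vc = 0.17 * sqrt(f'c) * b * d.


Vc = 0.17 * sqrt(30) * 255 * 587 / 1000
= 139.38 kN

139.38


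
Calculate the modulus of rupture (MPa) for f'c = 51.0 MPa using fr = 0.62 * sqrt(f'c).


fr = 0.62 * sqrt(51.0)
= 4.428 MPa

4.428


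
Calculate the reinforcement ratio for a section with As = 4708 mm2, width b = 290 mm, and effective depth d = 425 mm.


rho = As / (b * d)
= 4708 / (290 * 425)
= 0.0382

0.0382


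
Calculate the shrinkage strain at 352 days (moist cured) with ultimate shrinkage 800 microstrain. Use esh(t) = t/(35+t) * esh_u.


esh(352) = 352 / (35 + 352) * 800
= 352 / 387 * 800
= 727.6 microstrain

727.6


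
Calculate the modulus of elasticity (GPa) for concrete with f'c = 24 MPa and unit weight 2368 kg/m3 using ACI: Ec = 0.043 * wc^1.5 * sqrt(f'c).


Ec = 0.043 * 2368^1.5 * sqrt(24) / 1000
= 24.27 GPa

24.27


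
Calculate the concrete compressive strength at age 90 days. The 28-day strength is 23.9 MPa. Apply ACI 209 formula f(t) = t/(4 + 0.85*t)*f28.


f(90) = 90 / (4 + 0.85 * 90) * 23.9
= 90 / 80.5 * 23.9
= 26.72 MPa

26.72


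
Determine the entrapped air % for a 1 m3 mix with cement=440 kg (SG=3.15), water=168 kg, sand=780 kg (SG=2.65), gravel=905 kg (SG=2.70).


Vol cement = 440 / (3.15 * 1000) = 0.139683 m3
Vol water = 168 / 1000 = 0.168 m3
Vol sand = 780 / (2.65 * 1000) = 0.29434 m3
Vol gravel = 905 / (2.70 * 1000) = 0.335185 m3
Total solid + water volume = 0.937207 m3
Air = (1 - 0.937207) * 100 = 6.28%

6.28


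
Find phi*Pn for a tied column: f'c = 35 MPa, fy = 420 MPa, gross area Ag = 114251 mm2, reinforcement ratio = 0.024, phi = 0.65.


Ast = rho * Ag = 0.024 * 114251 = 2742.024 mm2
phi*Pn = 0.65 * 0.80 * (0.85 * 35 * (114251 - 2742.024) + 420 * 2742.024) / 1000
= 2323.9 kN

2323.9


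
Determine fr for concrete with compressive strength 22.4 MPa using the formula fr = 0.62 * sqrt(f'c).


fr = 0.62 * sqrt(22.4)
= 2.934 MPa

2.934


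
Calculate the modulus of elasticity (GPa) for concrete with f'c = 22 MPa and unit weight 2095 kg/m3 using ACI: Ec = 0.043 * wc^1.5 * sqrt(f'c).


Ec = 0.043 * 2095^1.5 * sqrt(22) / 1000
= 19.34 GPa

19.34


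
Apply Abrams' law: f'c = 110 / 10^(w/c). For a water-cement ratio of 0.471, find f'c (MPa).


f'c = 110 / 10^0.471
= 110 / 2.958
= 37.19 MPa

37.19


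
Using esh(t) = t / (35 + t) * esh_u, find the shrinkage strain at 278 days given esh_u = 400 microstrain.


esh(278) = 278 / (35 + 278) * 400
= 278 / 313 * 400
= 355.3 microstrain

355.3


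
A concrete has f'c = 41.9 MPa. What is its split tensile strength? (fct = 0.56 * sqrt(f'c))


fct = 0.56 * sqrt(41.9)
= 0.56 * 6.473
= 3.625 MPa

3.625


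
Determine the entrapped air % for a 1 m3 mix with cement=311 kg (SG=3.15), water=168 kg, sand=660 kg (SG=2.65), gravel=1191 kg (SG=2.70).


Vol cement = 311 / (3.15 * 1000) = 0.09873 m3
Vol water = 168 / 1000 = 0.168 m3
Vol sand = 660 / (2.65 * 1000) = 0.249057 m3
Vol gravel = 1191 / (2.70 * 1000) = 0.441111 m3
Total solid + water volume = 0.956898 m3
Air = (1 - 0.956898) * 100 = 4.31%

4.31


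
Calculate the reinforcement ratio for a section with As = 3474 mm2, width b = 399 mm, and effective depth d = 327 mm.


rho = As / (b * d)
= 3474 / (399 * 327)
= 0.0266

0.0266


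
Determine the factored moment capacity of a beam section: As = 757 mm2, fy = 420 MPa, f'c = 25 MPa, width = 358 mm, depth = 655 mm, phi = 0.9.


a = As * fy / (0.85 * f'c * b)
= 757 * 420 / (0.85 * 25 * 358)
= 41.793 mm
Mn = As * fy * (d - a/2) / 10^6
= 201.6069 kN-m
phi*Mn = 0.9 * 201.6069 = 181.45 kN-m

181.45


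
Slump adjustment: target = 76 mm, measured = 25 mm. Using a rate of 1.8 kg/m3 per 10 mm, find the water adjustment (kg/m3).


Difference = 76 - 25 = 51 mm
Water adjustment = 51 * 1.8 / 10 = 9.2 kg/m3

9.2


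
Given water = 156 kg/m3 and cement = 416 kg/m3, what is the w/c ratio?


w/c = water / cement
w/c = 156 / 416 = 0.375

0.375


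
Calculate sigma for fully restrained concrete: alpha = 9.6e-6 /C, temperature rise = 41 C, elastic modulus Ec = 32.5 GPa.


sigma = alpha * dT * Ec
= 9.6e-6 * 41 * 32.5 * 1000
= 12.792 MPa

12.792


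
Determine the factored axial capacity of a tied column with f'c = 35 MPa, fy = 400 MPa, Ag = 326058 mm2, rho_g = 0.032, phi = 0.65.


Ast = rho * Ag = 0.032 * 326058 = 10433.856 mm2
phi*Pn = 0.65 * 0.80 * (0.85 * 35 * (326058 - 10433.856) + 400 * 10433.856) / 1000
= 7052.95 kN

7052.95


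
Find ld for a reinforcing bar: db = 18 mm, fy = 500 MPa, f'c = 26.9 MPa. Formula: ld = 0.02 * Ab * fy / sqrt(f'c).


Ab = pi * 18^2 / 4 = 254.469 mm2
ld = 0.02 * 254.469 * 500 / sqrt(26.9)
= 490.6 mm

490.6


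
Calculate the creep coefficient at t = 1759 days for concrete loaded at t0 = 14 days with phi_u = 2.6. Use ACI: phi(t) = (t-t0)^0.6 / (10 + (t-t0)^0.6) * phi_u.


dt = 1759 - 14 = 1745
phi = 1745^0.6 / (10 + 1745^0.6) * 2.6
= 2.335

2.335


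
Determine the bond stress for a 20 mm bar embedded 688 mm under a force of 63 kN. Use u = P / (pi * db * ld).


u = P / (pi * db * ld)
= 63 * 1000 / (pi * 20 * 688)
= 1.457 MPa

1.457


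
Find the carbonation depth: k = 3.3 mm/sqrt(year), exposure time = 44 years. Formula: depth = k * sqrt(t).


depth = k * sqrt(t)
= 3.3 * sqrt(44)
= 21.89 mm

21.89


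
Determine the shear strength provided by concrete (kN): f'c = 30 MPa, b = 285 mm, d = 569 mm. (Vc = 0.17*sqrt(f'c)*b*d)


Vc = 0.17 * sqrt(30) * 285 * 569 / 1000
= 151.0 kN

151.0


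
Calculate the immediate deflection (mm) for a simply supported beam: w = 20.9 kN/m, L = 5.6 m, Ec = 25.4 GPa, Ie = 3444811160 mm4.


Convert: L = 5.6 m = 5600 mm, Ec = 25.4 GPa = 25400 MPa
delta = 5 * 20.9 * 5600^4 / (384 * 25400 * 3444811160)
= 3.06 mm

3.06


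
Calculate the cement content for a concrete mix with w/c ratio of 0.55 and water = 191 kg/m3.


Cement = water / (w/c)
= 191 / 0.55
= 347.3 kg/m3

347.3


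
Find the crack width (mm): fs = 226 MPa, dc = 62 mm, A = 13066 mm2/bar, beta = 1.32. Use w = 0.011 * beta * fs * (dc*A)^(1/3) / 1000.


w = 0.011 * beta * fs * (dc * A)^(1/3) / 1000
= 0.011 * 1.32 * 226 * (62 * 13066)^(1/3) / 1000
= 0.306 mm

0.306


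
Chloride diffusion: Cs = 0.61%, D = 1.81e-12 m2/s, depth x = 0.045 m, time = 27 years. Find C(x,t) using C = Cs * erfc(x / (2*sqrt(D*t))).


t_seconds = 27 * 365.25 * 24 * 3600 = 852055200.0 s
arg = 0.045 / (2 * sqrt(1.81e-12 * 852055200.0))
= 0.5729
erfc(0.5729) = 0.4178
C = 0.61 * 0.4178 = 0.2549%

0.2549


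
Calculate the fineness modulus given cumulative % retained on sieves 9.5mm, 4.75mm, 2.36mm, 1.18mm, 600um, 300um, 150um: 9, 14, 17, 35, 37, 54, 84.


FM = sum(cumulative % retained) / 100
= 250 / 100
= 2.5

2.5


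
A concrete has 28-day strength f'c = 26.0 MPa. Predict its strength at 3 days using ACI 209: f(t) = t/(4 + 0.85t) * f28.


f(3) = 3 / (4 + 0.85 * 3) * 26.0
= 3 / 6.55 * 26.0
= 11.91 MPa

11.91


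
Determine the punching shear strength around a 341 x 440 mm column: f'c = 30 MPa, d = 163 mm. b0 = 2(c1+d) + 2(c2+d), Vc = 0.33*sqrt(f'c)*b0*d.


b0 = 2*(341 + 163) + 2*(440 + 163) = 2214 mm
Vc = 0.33 * sqrt(30) * 2214 * 163 / 1000
= 652.29 kN

652.29


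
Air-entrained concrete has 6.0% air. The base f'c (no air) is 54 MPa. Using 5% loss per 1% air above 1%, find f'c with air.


Strength loss = (6.0 - 1) * 5 = 25.0%
f'c = 54 * (1 - 25.0/100)
= 40.5 MPa

40.5


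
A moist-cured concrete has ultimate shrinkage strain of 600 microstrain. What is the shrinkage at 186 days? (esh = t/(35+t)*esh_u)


esh(186) = 186 / (35 + 186) * 600
= 186 / 221 * 600
= 505.0 microstrain

505.0


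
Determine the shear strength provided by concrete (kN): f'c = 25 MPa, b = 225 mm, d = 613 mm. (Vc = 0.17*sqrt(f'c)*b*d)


Vc = 0.17 * sqrt(25) * 225 * 613 / 1000
= 117.24 kN

117.24


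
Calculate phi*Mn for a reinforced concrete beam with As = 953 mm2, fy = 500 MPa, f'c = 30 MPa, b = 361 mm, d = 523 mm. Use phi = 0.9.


a = As * fy / (0.85 * f'c * b)
= 953 * 500 / (0.85 * 30 * 361)
= 51.7625 mm
Mn = As * fy * (d - a/2) / 10^6
= 236.8771 kN-m
phi*Mn = 0.9 * 236.8771 = 213.19 kN-m

213.19


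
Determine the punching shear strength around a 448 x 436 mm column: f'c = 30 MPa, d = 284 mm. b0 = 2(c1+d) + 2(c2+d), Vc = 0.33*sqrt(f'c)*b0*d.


b0 = 2*(448 + 284) + 2*(436 + 284) = 2904 mm
Vc = 0.33 * sqrt(30) * 2904 * 284 / 1000
= 1490.7 kN

1490.7


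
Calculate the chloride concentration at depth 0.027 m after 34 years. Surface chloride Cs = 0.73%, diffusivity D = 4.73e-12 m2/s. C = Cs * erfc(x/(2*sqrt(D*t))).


t_seconds = 34 * 365.25 * 24 * 3600 = 1072958400.0 s
arg = 0.027 / (2 * sqrt(4.73e-12 * 1072958400.0))
= 0.1895
erfc(0.1895) = 0.7887
C = 0.73 * 0.7887 = 0.5758%

0.5758


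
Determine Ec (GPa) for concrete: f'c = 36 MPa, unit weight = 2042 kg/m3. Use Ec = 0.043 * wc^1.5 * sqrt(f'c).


Ec = 0.043 * 2042^1.5 * sqrt(36) / 1000
= 23.81 GPa

23.81


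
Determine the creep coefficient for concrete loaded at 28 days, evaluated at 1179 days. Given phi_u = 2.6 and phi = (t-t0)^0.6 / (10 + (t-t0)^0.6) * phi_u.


dt = 1179 - 28 = 1151
phi = 1151^0.6 / (10 + 1151^0.6) * 2.6
= 2.269

2.269


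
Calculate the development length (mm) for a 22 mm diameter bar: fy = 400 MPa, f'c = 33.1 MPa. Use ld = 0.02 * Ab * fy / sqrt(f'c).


Ab = pi * 22^2 / 4 = 380.133 mm2
ld = 0.02 * 380.133 * 400 / sqrt(33.1)
= 528.6 mm

528.6


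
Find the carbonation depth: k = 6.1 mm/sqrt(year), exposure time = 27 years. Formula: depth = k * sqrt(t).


depth = k * sqrt(t)
= 6.1 * sqrt(27)
= 31.7 mm

31.7


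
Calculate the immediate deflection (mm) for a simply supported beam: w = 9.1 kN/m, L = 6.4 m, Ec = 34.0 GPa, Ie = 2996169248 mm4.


Convert: L = 6.4 m = 6400 mm, Ec = 34.0 GPa = 34000 MPa
delta = 5 * 9.1 * 6400^4 / (384 * 34000 * 2996169248)
= 1.95 mm

1.95


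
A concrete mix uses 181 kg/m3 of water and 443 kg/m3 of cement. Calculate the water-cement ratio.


w/c = water / cement
w/c = 181 / 443 = 0.409

0.409


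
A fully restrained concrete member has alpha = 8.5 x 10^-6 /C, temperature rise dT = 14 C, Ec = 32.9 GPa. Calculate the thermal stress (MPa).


sigma = alpha * dT * Ec
= 8.5e-6 * 14 * 32.9 * 1000
= 3.915 MPa

3.915


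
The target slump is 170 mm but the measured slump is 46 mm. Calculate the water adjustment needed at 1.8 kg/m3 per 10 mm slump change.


Difference = 170 - 46 = 124 mm
Water adjustment = 124 * 1.8 / 10 = 22.3 kg/m3

22.3


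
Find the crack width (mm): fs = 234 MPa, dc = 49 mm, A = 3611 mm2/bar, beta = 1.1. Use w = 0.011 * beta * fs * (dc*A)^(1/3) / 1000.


w = 0.011 * beta * fs * (dc * A)^(1/3) / 1000
= 0.011 * 1.1 * 234 * (49 * 3611)^(1/3) / 1000
= 0.159 mm

0.159


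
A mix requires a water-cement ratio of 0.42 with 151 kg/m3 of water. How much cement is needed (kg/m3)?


Cement = water / (w/c)
= 151 / 0.42
= 359.5 kg/m3

359.5


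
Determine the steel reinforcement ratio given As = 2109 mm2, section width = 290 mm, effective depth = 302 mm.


rho = As / (b * d)
= 2109 / (290 * 302)
= 0.0241

0.0241


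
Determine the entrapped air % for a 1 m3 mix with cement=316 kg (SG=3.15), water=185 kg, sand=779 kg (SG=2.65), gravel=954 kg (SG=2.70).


Vol cement = 316 / (3.15 * 1000) = 0.100317 m3
Vol water = 185 / 1000 = 0.185 m3
Vol sand = 779 / (2.65 * 1000) = 0.293962 m3
Vol gravel = 954 / (2.70 * 1000) = 0.353333 m3
Total solid + water volume = 0.932613 m3
Air = (1 - 0.932613) * 100 = 6.74%

6.74


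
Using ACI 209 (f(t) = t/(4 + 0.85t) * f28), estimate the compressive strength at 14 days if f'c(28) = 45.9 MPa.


f(14) = 14 / (4 + 0.85 * 14) * 45.9
= 14 / 15.9 * 45.9
= 40.42 MPa

40.42


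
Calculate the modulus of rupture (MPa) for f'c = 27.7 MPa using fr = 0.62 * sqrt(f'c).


fr = 0.62 * sqrt(27.7)
= 3.263 MPa

3.263


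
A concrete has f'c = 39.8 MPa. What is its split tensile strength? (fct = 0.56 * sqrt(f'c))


fct = 0.56 * sqrt(39.8)
= 0.56 * 6.309
= 3.533 MPa

3.533


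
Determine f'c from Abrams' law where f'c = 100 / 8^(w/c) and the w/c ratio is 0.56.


f'c = 100 / 8^0.56
= 100 / 3.204
= 31.21 MPa

31.21


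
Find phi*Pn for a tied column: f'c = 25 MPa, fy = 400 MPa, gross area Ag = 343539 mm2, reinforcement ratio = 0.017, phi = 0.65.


Ast = rho * Ag = 0.017 * 343539 = 5840.163 mm2
phi*Pn = 0.65 * 0.80 * (0.85 * 25 * (343539 - 5840.163) + 400 * 5840.163) / 1000
= 4946.33 kN

4946.33


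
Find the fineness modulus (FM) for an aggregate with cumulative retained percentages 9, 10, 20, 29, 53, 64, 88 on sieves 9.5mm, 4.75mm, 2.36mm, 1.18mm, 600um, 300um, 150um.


FM = sum(cumulative % retained) / 100
= 273 / 100
= 2.73

2.73


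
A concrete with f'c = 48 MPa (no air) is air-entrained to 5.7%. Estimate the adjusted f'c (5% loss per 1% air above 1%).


Strength loss = (5.7 - 1) * 5 = 23.5%
f'c = 48 * (1 - 23.5/100)
= 36.72 MPa

36.72


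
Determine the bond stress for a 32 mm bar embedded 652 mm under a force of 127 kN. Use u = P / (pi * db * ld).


u = P / (pi * db * ld)
= 127 * 1000 / (pi * 32 * 652)
= 1.938 MPa

1.938


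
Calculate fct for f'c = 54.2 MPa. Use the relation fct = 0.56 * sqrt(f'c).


fct = 0.56 * sqrt(54.2)
= 0.56 * 7.362
= 4.123 MPa

4.123


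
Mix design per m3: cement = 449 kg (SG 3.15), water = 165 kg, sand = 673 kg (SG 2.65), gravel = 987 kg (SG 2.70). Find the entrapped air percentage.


Vol cement = 449 / (3.15 * 1000) = 0.14254 m3
Vol water = 165 / 1000 = 0.165 m3
Vol sand = 673 / (2.65 * 1000) = 0.253962 m3
Vol gravel = 987 / (2.70 * 1000) = 0.365556 m3
Total solid + water volume = 0.927058 m3
Air = (1 - 0.927058) * 100 = 7.29%

7.29


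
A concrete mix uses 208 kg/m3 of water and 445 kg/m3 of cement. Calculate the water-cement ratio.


w/c = water / cement
w/c = 208 / 445 = 0.467

0.467


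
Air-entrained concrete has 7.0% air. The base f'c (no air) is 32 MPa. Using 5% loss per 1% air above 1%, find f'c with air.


Strength loss = (7.0 - 1) * 5 = 30.0%
f'c = 32 * (1 - 30.0/100)
= 22.4 MPa

22.4


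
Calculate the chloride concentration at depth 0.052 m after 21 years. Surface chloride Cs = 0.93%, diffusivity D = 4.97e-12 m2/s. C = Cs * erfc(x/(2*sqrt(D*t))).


t_seconds = 21 * 365.25 * 24 * 3600 = 662709600.0 s
arg = 0.052 / (2 * sqrt(4.97e-12 * 662709600.0))
= 0.453
erfc(0.453) = 0.5217
C = 0.93 * 0.5217 = 0.4852%

0.4852


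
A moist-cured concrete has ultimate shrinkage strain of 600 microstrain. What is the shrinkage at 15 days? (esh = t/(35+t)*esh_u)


esh(15) = 15 / (35 + 15) * 600
= 15 / 50 * 600
= 180.0 microstrain

180.0


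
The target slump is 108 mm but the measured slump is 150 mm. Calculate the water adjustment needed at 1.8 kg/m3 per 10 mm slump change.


Difference = 108 - 150 = -42 mm
Water adjustment = -42 * 1.8 / 10 = -7.6 kg/m3

-7.6


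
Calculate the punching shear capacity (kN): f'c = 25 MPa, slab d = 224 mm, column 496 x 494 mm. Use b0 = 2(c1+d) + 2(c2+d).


b0 = 2*(496 + 224) + 2*(494 + 224) = 2876 mm
Vc = 0.33 * sqrt(25) * 2876 * 224 / 1000
= 1062.97 kN

1062.97


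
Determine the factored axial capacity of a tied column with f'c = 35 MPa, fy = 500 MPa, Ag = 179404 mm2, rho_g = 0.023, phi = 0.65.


Ast = rho * Ag = 0.023 * 179404 = 4126.292 mm2
phi*Pn = 0.65 * 0.80 * (0.85 * 35 * (179404 - 4126.292) + 500 * 4126.292) / 1000
= 3784.38 kN

3784.38


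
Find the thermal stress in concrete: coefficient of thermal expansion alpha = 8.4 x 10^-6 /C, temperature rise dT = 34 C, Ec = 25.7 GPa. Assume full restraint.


sigma = alpha * dT * Ec
= 8.4e-6 * 34 * 25.7 * 1000
= 7.34 MPa

7.34


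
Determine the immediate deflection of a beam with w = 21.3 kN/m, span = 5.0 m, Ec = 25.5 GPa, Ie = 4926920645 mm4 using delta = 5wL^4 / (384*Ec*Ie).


Convert: L = 5.0 m = 5000 mm, Ec = 25.5 GPa = 25500 MPa
delta = 5 * 21.3 * 5000^4 / (384 * 25500 * 4926920645)
= 1.38 mm

1.38


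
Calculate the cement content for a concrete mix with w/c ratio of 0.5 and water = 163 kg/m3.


Cement = water / (w/c)
= 163 / 0.5
= 326.0 kg/m3

326.0


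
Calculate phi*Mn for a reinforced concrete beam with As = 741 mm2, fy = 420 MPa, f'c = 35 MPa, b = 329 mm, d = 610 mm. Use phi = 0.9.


a = As * fy / (0.85 * f'c * b)
= 741 * 420 / (0.85 * 35 * 329)
= 31.7969 mm
Mn = As * fy * (d - a/2) / 10^6
= 184.8963 kN-m
phi*Mn = 0.9 * 184.8963 = 166.41 kN-m

166.41


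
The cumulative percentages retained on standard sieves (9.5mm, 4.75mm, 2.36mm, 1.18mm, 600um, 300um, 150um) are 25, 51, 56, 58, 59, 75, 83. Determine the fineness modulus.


FM = sum(cumulative % retained) / 100
= 407 / 100
= 4.07

4.07


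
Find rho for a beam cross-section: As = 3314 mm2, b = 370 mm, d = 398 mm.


rho = As / (b * d)
= 3314 / (370 * 398)
= 0.0225

0.0225


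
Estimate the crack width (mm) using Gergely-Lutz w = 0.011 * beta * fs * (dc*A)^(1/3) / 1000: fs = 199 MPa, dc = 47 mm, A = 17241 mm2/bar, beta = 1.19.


w = 0.011 * beta * fs * (dc * A)^(1/3) / 1000
= 0.011 * 1.19 * 199 * (47 * 17241)^(1/3) / 1000
= 0.243 mm

0.243


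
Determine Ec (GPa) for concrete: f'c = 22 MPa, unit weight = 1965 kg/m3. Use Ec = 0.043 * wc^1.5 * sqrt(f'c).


Ec = 0.043 * 1965^1.5 * sqrt(22) / 1000
= 17.57 GPa

17.57


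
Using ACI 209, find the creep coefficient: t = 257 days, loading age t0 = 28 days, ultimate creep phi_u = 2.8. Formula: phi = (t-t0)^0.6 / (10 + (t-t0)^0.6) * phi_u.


dt = 257 - 28 = 229
phi = 229^0.6 / (10 + 229^0.6) * 2.8
= 2.023

2.023


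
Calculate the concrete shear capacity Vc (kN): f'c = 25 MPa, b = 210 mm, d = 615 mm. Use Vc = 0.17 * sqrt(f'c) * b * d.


Vc = 0.17 * sqrt(25) * 210 * 615 / 1000
= 109.78 kN

109.78


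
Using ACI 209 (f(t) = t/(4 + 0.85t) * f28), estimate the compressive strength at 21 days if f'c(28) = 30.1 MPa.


f(21) = 21 / (4 + 0.85 * 21) * 30.1
= 21 / 21.85 * 30.1
= 28.93 MPa

28.93
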